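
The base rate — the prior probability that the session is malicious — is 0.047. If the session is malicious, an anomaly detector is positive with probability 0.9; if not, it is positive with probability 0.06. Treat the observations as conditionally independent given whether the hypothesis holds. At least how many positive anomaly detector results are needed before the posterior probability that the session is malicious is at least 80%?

Prior odds: 0.047 ÷ 0.953 = 47/953.
Likelihood ratio of a positive = 0.9/0.06 = 15.
Target posterior odds = 0.8/0.2 = 4.
Require 15ⁿ ≥ 4 ÷ (47/953) = 3812/47.
15¹ = 15 falls short of 3812/47 but 15² = 225 reaches it, so n = 2.

2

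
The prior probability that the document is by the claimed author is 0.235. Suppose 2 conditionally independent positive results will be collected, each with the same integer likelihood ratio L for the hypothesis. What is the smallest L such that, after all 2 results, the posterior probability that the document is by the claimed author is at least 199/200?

26

Prior odds = 0.235/0.765 = 47/153.
Target odds = 0.995/0.005 = 199.
Need L² ≥ 199 ÷ (47/153) = 30447/47.
25² = 625 < 30447/47 ≤ 676 = 26², so L = 26.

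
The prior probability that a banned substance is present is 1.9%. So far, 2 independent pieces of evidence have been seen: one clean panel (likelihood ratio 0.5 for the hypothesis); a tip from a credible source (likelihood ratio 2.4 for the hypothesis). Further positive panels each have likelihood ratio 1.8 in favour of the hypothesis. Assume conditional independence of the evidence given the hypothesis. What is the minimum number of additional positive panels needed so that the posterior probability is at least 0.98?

14

Prior odds = 0.019/0.981 = 19/981.
Combined Bayes factor of the evidence already in hand = 0.5 × 2.4 = 1.2.
Odds after that evidence = (19/981) × 1.2 = 38/1635.
Target odds = 0.98/0.02 = 49.
Need 1.8ⁿ ≥ 49 ÷ (38/1635) = 80115/38.
1.8¹³ ≈2082.3 falls short of 80115/38 but 1.8¹⁴ ≈3748.13 reaches it, so n = 14.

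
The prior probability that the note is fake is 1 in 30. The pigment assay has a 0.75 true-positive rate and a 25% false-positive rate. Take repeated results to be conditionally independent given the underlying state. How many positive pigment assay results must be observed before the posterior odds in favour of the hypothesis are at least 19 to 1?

6

Prior odds: (1/30) ÷ (29/30) = 1/29.
Likelihood ratio of a positive result = 0.75/0.25 = 3.
Target odds = 19.
Need (1/29) × 3ⁿ ≥ 19, i.e. 3ⁿ ≥ 551.
3⁵ = 243 falls short of 551 but 3⁶ = 729 reaches it, so n = 6.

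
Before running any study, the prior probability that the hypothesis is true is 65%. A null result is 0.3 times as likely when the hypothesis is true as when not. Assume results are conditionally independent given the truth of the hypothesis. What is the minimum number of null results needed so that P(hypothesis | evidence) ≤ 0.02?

4

Prior odds: 0.65 ÷ 0.35 = 13/7.
Likelihood ratio per null result = 0.3.
Target posterior odds = 0.02/0.98 = 1/49.
Need (13/7) × 0.3ⁿ ≤ 1/49, i.e. 0.3ⁿ ≤ 1/91.
0.3³ = 0.027 is still above 1/91 but 0.3⁴ = 0.0081 is at or below it, so n = 4.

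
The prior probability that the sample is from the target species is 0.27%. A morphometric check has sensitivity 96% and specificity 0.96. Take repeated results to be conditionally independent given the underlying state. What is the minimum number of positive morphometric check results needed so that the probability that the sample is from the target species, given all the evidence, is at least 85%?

Prior odds = 0.0027/0.9973 = 27/9973.
False-positive rate = 1 − 0.96 = 0.04; likelihood ratio of a positive = 0.96/0.04 = 24.
Target odds: 0.85 ÷ 0.15 = 17/3.
Need (27/9973) × 24ⁿ ≥ 17/3, i.e. 24ⁿ ≥ 169541/81.
24² = 576 falls short of 169541/81 but 24³ = 13824 reaches it, so n = 3.

3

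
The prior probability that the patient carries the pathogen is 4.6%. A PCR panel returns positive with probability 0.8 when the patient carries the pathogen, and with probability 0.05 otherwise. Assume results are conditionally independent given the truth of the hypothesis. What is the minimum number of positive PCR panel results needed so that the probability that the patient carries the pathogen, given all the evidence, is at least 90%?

2

Prior odds = 0.046/0.954 = 23/477.
Likelihood ratio of a positive result = 0.8/0.05 = 16.
Target odds: 0.9 ÷ 0.1 = 9.
Need (23/477) × 16ⁿ ≥ 9, i.e. 16ⁿ ≥ 4293/23.
16¹ = 16 falls short of 4293/23 but 16² = 256 reaches it, so n = 2.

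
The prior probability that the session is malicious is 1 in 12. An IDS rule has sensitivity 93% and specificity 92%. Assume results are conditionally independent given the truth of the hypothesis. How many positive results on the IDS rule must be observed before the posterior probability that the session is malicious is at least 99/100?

3

Prior odds: (1/12) ÷ (11/12) = 1/11.
False-positive rate = 1 − 0.92 = 0.08; likelihood ratio of a positive = 0.93/0.08 = 11.625.
Target posterior odds = 0.99/0.01 = 99.
Need (1/11) × 11.625ⁿ ≥ 99, i.e. 11.625ⁿ ≥ 1089.
11.625² = 135.140625 falls short of 1089 but 11.625³ = 804357/512 reaches it, so n = 3.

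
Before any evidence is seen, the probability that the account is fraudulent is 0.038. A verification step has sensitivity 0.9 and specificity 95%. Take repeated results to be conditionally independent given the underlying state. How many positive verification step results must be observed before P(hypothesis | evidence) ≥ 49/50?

3

Prior odds = 0.038/0.962 = 19/481.
False-positive rate = 1 − 0.95 = 0.05; likelihood ratio of a positive = 0.9/0.05 = 18.
Target posterior odds = 0.98/0.02 = 49.
Require 18ⁿ ≥ 49 ÷ (19/481) = 23569/19.
18² = 324 falls short of 23569/19 but 18³ = 5832 reaches it, so n = 3.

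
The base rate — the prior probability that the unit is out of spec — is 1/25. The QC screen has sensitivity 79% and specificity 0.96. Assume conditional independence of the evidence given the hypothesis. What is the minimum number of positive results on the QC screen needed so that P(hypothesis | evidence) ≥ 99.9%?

4

Prior odds: 0.04 ÷ 0.96 = 1/24.
False-positive rate = 1 − 0.96 = 0.04; likelihood ratio of a positive = 0.79/0.04 = 19.75.
Target odds: 0.999 ÷ 0.001 = 999.
Require 19.75ⁿ ≥ 999 ÷ (1/24) = 23976.
19.75³ = 7703.734375 falls short of 23976 but 19.75⁴ = 38950081/256 reaches it, so n = 4.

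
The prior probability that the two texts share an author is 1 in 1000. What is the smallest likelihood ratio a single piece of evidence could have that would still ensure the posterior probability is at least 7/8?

Prior odds = 0.001/0.999 = 1/999.
Target odds = 0.875/0.125 = 7.
Required Bayes factor = 7 ÷ (1/999) = 6993.

6993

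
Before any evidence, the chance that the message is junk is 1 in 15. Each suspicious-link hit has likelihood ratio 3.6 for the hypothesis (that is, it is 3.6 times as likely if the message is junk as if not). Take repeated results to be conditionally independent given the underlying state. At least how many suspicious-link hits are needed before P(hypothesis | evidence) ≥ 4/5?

4

Prior odds = (1/15)/(14/15) = 1/14.
Likelihood ratio per suspicious-link hit = 3.6.
Target posterior odds = 0.8/0.2 = 4.
Require 3.6ⁿ ≥ 4 ÷ (1/14) = 56.
3.6³ = 46.656 falls short of 56 but 3.6⁴ = 167.9616 reaches it, so n = 4.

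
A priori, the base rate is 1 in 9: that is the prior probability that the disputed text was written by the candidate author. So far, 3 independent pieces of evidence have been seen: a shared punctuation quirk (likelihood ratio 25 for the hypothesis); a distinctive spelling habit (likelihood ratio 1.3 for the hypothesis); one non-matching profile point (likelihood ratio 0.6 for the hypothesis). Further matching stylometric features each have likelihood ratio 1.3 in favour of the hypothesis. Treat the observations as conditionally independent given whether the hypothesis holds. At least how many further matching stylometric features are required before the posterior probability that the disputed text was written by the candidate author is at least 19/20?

8

Prior odds = (1/9)/(8/9) = 0.125.
Combined Bayes factor of the evidence already in hand = 25 × 1.3 × 0.6 = 19.5.
Odds after that evidence = 0.125 × 19.5 = 2.4375.
Target odds = 0.95/0.05 = 19.
Need 1.3ⁿ ≥ 19 ÷ 2.4375 = 304/39.
1.3⁷ = 62748517/10000000 falls short of 304/39 but 1.3⁸ = 815730721/100000000 reaches it, so n = 8.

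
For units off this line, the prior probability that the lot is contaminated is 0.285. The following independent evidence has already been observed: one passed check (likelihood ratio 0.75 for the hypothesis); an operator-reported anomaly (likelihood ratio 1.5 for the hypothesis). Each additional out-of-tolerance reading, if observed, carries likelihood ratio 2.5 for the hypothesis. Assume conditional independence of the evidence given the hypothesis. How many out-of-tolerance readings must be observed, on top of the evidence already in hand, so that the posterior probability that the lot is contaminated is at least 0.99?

Prior odds = 0.285/0.715 = 57/143.
Combined Bayes factor of the evidence already in hand = 0.75 × 1.5 = 1.125.
Odds after that evidence = (57/143) × 1.125 = 513/1144.
Target odds = 0.99/0.01 = 99.
Need 2.5ⁿ ≥ 99 ÷ (513/1144) = 12584/57.
2.5⁵ = 97.65625 falls short of 12584/57 but 2.5⁶ = 244.140625 reaches it, so n = 6.

6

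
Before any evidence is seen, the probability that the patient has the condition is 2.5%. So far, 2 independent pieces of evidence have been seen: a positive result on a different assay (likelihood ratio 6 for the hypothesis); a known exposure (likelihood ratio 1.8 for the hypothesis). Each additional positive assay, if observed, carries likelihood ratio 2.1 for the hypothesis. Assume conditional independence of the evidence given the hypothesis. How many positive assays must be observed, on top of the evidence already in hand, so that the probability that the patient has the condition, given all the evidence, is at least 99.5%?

9

Prior odds = 0.025/0.975 = 1/39.
Combined Bayes factor of the evidence already in hand = 6 × 1.8 = 10.8.
Odds after that evidence = (1/39) × 10.8 = 18/65.
Target odds = 0.995/0.005 = 199.
Need 2.1ⁿ ≥ 199 ÷ (18/65) = 12935/18.
2.1⁸ ≈378.229 falls short of 12935/18 but 2.1⁹ ≈794.28 reaches it, so n = 9.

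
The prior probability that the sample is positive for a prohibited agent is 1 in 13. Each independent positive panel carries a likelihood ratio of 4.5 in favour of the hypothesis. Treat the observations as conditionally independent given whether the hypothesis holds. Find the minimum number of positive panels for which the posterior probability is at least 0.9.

4

Prior odds: (1/13) ÷ (12/13) = 1/12.
Likelihood ratio per positive panel = 4.5.
Target odds: 0.9 ÷ 0.1 = 9.
Need (1/12) × 4.5ⁿ ≥ 9, i.e. 4.5ⁿ ≥ 108.
4.5³ = 91.125 falls short of 108 but 4.5⁴ = 410.0625 reaches it, so n = 4.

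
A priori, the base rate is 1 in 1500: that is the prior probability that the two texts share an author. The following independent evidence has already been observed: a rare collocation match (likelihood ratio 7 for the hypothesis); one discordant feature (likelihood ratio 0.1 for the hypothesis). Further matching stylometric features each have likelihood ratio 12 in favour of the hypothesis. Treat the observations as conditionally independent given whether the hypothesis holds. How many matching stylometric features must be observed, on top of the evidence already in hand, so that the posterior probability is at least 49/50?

5

Prior odds = (1/1500)/(1499/1500) = 1/1499.
Combined Bayes factor of the evidence already in hand = 7 × 0.1 = 0.7.
Odds after that evidence = (1/1499) × 0.7 = 7/14990.
Target odds = 0.98/0.02 = 49.
Need 12ⁿ ≥ 49 ÷ (7/14990) = 104930.
12⁴ = 20736 falls short of 104930 but 12⁵ = 248832 reaches it, so n = 5.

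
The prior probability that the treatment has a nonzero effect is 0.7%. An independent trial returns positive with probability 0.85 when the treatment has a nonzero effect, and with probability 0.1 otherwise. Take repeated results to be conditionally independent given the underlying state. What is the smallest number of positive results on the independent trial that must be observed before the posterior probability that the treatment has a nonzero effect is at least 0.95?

4

Prior odds: 0.007 ÷ 0.993 = 7/993.
Likelihood ratio of a positive result = 0.85/0.1 = 8.5.
Target odds: 0.95 ÷ 0.05 = 19.
Need (7/993) × 8.5ⁿ ≥ 19, i.e. 8.5ⁿ ≥ 18867/7.
8.5³ = 614.125 falls short of 18867/7 but 8.5⁴ = 5220.0625 reaches it, so n = 4.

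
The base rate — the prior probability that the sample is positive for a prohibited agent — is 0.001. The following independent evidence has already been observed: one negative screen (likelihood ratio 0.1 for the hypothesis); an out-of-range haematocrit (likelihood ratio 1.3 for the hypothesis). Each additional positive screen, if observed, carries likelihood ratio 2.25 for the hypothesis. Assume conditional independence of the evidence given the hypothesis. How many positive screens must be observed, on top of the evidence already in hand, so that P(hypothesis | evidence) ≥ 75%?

13

Prior odds = 0.001/0.999 = 1/999.
Combined Bayes factor of the evidence already in hand = 0.1 × 1.3 = 0.13.
Odds after that evidence = (1/999) × 0.13 = 13/99900.
Target odds = 0.75/0.25 = 3.
Need 2.25ⁿ ≥ 3 ÷ (13/99900) = 299700/13.
2.25¹² ≈16834.1 falls short of 299700/13 but 2.25¹³ ≈37876.8 reaches it, so n = 13.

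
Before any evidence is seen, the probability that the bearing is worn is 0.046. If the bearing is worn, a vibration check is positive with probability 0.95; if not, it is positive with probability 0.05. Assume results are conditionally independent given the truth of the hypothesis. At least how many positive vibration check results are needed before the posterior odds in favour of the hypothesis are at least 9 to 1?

Prior odds = 0.046/0.954 = 23/477.
Likelihood ratio of a positive = 0.95/0.05 = 19.
Target odds = 9.
Need (23/477) × 19ⁿ ≥ 9, i.e. 19ⁿ ≥ 4293/23.
19¹ = 19 falls short of 4293/23 but 19² = 361 reaches it, so n = 2.

2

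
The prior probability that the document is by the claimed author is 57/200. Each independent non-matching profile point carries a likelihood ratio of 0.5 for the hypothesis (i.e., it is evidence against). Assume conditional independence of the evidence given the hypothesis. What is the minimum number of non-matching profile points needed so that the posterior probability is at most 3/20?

Prior odds = 0.285/0.715 = 57/143.
Likelihood ratio per non-matching profile point = 0.5.
Target posterior odds = 0.15/0.85 = 3/17.
Require 0.5ⁿ ≤ 3/17 ÷ (57/143) = 143/323.
0.5¹ = 0.5 is still above 143/323 but 0.5² = 0.25 is at or below it, so n = 2.

2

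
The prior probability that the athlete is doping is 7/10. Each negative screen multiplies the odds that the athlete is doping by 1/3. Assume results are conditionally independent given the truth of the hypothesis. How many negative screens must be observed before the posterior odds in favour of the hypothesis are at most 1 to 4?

Prior odds: 0.7 ÷ 0.3 = 7/3.
Likelihood ratio per negative screen = 1/3.
Target odds = 0.25.
Need (7/3) × (1/3)ⁿ ≤ 0.25, i.e. (1/3)ⁿ ≤ 3/28.
(1/3)² = 1/9 is still above 3/28 but (1/3)³ = 1/27 is at or below it, so n = 3.

3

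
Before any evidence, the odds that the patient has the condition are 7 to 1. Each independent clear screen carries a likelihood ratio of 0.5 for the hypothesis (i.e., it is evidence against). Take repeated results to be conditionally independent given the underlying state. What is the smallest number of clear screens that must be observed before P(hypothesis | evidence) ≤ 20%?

Prior odds = 7.
Likelihood ratio per clear screen = 0.5.
Target odds: 0.2 ÷ 0.8 = 0.25.
Require 0.5ⁿ ≤ 0.25 ÷ 7 = 1/28.
0.5⁴ = 0.0625 is still above 1/28 but 0.5⁵ = 0.03125 is at or below it, so n = 5.

5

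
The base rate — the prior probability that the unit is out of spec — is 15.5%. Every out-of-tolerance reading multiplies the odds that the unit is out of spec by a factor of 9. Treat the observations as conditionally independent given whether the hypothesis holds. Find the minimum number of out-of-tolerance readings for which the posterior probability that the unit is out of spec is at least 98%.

3

Prior odds: 0.155 ÷ 0.845 = 31/169.
Likelihood ratio per out-of-tolerance reading = 9.
Target posterior odds = 0.98/0.02 = 49.
Need (31/169) × 9ⁿ ≥ 49, i.e. 9ⁿ ≥ 8281/31.
9² = 81 falls short of 8281/31 but 9³ = 729 reaches it, so n = 3.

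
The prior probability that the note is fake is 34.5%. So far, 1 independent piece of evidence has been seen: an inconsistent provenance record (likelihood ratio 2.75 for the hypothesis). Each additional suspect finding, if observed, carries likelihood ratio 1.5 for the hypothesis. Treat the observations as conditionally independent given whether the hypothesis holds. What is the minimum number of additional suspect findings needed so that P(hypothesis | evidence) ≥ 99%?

11

Prior odds = 0.345/0.655 = 69/131.
Bayes factor of the evidence already in hand = 2.75.
Odds after that evidence = (69/131) × 2.75 = 759/524.
Target odds = 0.99/0.01 = 99.
Need 1.5ⁿ ≥ 99 ÷ (759/524) = 1572/23.
1.5¹⁰ = 59049/1024 falls short of 1572/23 but 1.5¹¹ = 177147/2048 reaches it, so n = 11.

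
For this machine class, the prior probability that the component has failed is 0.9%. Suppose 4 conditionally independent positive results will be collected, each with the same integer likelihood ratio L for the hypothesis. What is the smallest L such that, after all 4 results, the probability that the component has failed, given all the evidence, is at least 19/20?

Prior odds = 0.009/0.991 = 9/991.
Target odds = 0.95/0.05 = 19.
Need L⁴ ≥ 19 ÷ (9/991) = 18829/9.
6⁴ = 1296 < 18829/9 ≤ 2401 = 7⁴, so L = 7.

7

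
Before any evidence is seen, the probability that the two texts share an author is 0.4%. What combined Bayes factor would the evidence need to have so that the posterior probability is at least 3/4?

747

Prior odds = 0.004/0.996 = 1/249.
Target odds = 0.75/0.25 = 3.
Required Bayes factor = 3 ÷ (1/249) = 747.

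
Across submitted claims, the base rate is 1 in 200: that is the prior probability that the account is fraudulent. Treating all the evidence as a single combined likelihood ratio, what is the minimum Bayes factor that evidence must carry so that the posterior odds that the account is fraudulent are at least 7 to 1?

Prior odds = 0.005/0.995 = 1/199.
Target odds = 7.
Required Bayes factor = 7 ÷ (1/199) = 1393.

1393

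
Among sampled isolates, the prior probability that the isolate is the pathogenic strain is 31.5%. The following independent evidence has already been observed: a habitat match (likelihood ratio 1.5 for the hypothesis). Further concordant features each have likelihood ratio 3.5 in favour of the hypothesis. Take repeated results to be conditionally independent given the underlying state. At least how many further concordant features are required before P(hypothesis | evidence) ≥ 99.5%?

5

Prior odds = 0.315/0.685 = 63/137.
Bayes factor of the evidence already in hand = 1.5.
Odds after that evidence = (63/137) × 1.5 = 189/274.
Target odds = 0.995/0.005 = 199.
Need 3.5ⁿ ≥ 199 ÷ (189/274) = 54526/189.
3.5⁴ = 150.0625 falls short of 54526/189 but 3.5⁵ = 525.21875 reaches it, so n = 5.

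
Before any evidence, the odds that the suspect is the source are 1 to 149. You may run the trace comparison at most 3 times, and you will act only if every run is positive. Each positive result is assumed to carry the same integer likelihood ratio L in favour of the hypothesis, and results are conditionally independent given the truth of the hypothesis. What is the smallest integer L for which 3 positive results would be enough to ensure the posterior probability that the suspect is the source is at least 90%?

Prior odds = 1/149.
Target odds = 0.9/0.1 = 9.
Need L³ ≥ 9 ÷ (1/149) = 1341.
11³ = 1331 < 1341 ≤ 1728 = 12³, so L = 12.

12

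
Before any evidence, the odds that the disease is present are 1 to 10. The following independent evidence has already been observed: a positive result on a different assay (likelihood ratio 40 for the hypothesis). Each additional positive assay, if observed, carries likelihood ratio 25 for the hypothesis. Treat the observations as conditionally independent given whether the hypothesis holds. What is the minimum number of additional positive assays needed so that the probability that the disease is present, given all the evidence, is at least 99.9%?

2

Prior odds = 0.1.
Bayes factor of the evidence already in hand = 40.
Odds after that evidence = 0.1 × 40 = 4.
Target odds = 0.999/0.001 = 999.
Need 25ⁿ ≥ 999 ÷ 4 = 249.75.
25¹ = 25 falls short of 249.75 but 25² = 625 reaches it, so n = 2.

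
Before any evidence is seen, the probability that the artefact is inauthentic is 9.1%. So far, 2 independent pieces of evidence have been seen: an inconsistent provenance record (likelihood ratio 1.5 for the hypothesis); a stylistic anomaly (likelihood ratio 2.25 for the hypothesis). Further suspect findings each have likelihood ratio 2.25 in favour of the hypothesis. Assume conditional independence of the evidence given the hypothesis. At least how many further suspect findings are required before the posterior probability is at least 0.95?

Prior odds = 0.091/0.909 = 91/909.
Combined Bayes factor of the evidence already in hand = 1.5 × 2.25 = 3.375.
Odds after that evidence = (91/909) × 3.375 = 273/808.
Target odds = 0.95/0.05 = 19.
Need 2.25ⁿ ≥ 19 ÷ (273/808) = 15352/273.
2.25⁴ = 25.62890625 falls short of 15352/273 but 2.25⁵ = 59049/1024 reaches it, so n = 5.

5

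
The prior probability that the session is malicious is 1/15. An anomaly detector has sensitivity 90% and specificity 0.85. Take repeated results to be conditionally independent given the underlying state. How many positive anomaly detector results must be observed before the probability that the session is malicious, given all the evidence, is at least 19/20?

Prior odds = (1/15)/(14/15) = 1/14.
False-positive rate = 1 − 0.85 = 0.15; likelihood ratio of a positive = 0.9/0.15 = 6.
Target odds: 0.95 ÷ 0.05 = 19.
Need (1/14) × 6ⁿ ≥ 19, i.e. 6ⁿ ≥ 266.
6³ = 216 falls short of 266 but 6⁴ = 1296 reaches it, so n = 4.

4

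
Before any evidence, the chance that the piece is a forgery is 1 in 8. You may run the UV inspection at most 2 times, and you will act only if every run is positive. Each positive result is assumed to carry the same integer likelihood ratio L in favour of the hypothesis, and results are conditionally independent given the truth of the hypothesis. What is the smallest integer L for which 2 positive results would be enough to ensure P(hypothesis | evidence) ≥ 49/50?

Prior odds = 0.125/0.875 = 1/7.
Target odds = 0.98/0.02 = 49.
Need L² ≥ 49 ÷ (1/7) = 343.
18² = 324 < 343 ≤ 361 = 19², so L = 19.

19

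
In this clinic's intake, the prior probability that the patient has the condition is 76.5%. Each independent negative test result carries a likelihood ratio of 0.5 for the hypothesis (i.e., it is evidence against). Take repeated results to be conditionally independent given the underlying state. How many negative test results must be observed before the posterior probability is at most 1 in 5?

4

Prior odds: 0.765 ÷ 0.235 = 153/47.
Likelihood ratio per negative test result = 0.5.
Target odds: 0.2 ÷ 0.8 = 0.25.
Need (153/47) × 0.5ⁿ ≤ 0.25, i.e. 0.5ⁿ ≤ 47/612.
0.5³ = 0.125 is still above 47/612 but 0.5⁴ = 0.0625 is at or below it, so n = 4.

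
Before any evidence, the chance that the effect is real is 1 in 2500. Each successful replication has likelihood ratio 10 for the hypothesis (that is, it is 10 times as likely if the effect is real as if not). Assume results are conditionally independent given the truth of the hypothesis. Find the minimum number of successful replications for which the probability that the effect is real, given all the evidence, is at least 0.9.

5

Prior odds: 0.0004 ÷ 0.9996 = 1/2499.
Likelihood ratio per successful replication = 10.
Target odds: 0.9 ÷ 0.1 = 9.
Require 10ⁿ ≥ 9 ÷ (1/2499) = 22491.
10⁴ = 10000 falls short of 22491 but 10⁵ = 100000 reaches it, so n = 5.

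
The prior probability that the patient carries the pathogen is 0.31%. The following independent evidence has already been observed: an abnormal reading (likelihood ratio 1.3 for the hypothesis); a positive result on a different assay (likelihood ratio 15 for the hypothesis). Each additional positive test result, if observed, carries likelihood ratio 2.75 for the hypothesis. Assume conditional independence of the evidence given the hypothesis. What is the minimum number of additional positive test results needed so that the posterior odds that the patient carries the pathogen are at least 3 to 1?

Prior odds = 0.0031/0.9969 = 31/9969.
Combined Bayes factor of the evidence already in hand = 1.3 × 15 = 19.5.
Odds after that evidence = (31/9969) × 19.5 = 403/6646.
Target odds = 3.
Need 2.75ⁿ ≥ 3 ÷ (403/6646) = 19938/403.
2.75³ = 20.796875 falls short of 19938/403 but 2.75⁴ = 57.19140625 reaches it, so n = 4.

4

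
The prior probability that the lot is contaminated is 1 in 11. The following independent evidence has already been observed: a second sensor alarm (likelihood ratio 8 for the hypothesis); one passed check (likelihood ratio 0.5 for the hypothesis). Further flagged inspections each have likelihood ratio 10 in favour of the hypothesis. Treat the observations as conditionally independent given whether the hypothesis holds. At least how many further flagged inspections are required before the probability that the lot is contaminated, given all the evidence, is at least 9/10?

Prior odds = (1/11)/(10/11) = 0.1.
Combined Bayes factor of the evidence already in hand = 8 × 0.5 = 4.
Odds after that evidence = 0.1 × 4 = 0.4.
Target odds = 0.9/0.1 = 9.
Need 10ⁿ ≥ 9 ÷ 0.4 = 22.5.
10¹ = 10 falls short of 22.5 but 10² = 100 reaches it, so n = 2.

2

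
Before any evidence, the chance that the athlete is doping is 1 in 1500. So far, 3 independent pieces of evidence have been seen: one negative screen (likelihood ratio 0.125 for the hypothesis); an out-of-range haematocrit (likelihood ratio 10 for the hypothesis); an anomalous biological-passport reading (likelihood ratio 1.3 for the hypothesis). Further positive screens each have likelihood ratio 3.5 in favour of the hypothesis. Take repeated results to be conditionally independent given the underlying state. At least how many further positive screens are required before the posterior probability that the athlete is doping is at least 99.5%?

10

Prior odds = (1/1500)/(1499/1500) = 1/1499.
Combined Bayes factor of the evidence already in hand = 0.125 × 10 × 1.3 = 1.625.
Odds after that evidence = (1/1499) × 1.625 = 13/11992.
Target odds = 0.995/0.005 = 199.
Need 3.5ⁿ ≥ 199 ÷ (13/11992) = 2386408/13.
3.5⁹ = 40353607/512 falls short of 2386408/13 but 3.5¹⁰ = 282475249/1024 reaches it, so n = 10.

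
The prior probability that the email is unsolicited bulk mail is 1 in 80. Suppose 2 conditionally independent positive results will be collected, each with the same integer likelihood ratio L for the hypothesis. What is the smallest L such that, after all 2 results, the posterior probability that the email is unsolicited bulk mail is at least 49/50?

63

Prior odds = 0.0125/0.9875 = 1/79.
Target odds = 0.98/0.02 = 49.
Need L² ≥ 49 ÷ (1/79) = 3871.
62² = 3844 < 3871 ≤ 3969 = 63², so L = 63.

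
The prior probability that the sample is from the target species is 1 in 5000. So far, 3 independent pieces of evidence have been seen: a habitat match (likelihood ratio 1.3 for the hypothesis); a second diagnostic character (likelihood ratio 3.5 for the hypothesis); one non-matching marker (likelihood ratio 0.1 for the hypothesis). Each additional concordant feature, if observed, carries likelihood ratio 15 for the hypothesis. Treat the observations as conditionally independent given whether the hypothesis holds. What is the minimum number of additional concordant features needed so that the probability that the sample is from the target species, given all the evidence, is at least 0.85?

Prior odds = 0.0002/0.9998 = 1/4999.
Combined Bayes factor of the evidence already in hand = 1.3 × 3.5 × 0.1 = 0.455.
Odds after that evidence = (1/4999) × 0.455 = 91/999800.
Target odds = 0.85/0.15 = 17/3.
Need 15ⁿ ≥ 17/3 ÷ (91/999800) = 16996600/273.
15⁴ = 50625 falls short of 16996600/273 but 15⁵ = 759375 reaches it, so n = 5.

5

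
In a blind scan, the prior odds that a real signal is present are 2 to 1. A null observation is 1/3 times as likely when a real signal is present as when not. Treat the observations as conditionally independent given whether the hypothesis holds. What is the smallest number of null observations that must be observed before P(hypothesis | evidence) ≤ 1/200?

6

Prior odds = 2.
Likelihood ratio per null observation = 1/3.
Target posterior odds = 0.005/0.995 = 1/199.
Require (1/3)ⁿ ≤ 1/199 ÷ 2 = 1/398.
(1/3)⁵ = 1/243 is still above 1/398 but (1/3)⁶ = 1/729 is at or below it, so n = 6.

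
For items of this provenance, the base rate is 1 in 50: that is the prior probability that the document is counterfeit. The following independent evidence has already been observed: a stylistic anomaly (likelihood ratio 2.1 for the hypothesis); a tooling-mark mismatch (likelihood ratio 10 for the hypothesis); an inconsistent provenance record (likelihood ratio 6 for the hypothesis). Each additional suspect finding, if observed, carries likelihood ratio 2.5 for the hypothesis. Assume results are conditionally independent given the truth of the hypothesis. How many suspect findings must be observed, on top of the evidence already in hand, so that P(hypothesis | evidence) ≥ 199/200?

Prior odds = 0.02/0.98 = 1/49.
Combined Bayes factor of the evidence already in hand = 2.1 × 10 × 6 = 126.
Odds after that evidence = (1/49) × 126 = 18/7.
Target odds = 0.995/0.005 = 199.
Need 2.5ⁿ ≥ 199 ÷ (18/7) = 1393/18.
2.5⁴ = 39.0625 falls short of 1393/18 but 2.5⁵ = 97.65625 reaches it, so n = 5.

5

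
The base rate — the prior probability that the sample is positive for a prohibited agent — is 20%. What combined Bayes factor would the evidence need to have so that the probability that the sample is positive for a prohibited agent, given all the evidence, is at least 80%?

16

Prior odds = 0.2/0.8 = 0.25.
Target odds = 0.8/0.2 = 4.
Required Bayes factor = 4 ÷ 0.25 = 16.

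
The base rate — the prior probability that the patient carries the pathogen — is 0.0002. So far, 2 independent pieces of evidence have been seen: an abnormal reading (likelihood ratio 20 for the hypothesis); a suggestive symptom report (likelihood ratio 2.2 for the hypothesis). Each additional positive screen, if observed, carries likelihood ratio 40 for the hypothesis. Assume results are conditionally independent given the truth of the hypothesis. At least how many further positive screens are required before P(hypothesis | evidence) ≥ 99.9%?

4

Prior odds = 0.0002/0.9998 = 1/4999.
Combined Bayes factor of the evidence already in hand = 20 × 2.2 = 44.
Odds after that evidence = (1/4999) × 44 = 44/4999.
Target odds = 0.999/0.001 = 999.
Need 40ⁿ ≥ 999 ÷ (44/4999) = 4994001/44.
40³ = 64000 falls short of 4994001/44 but 40⁴ = 2560000 reaches it, so n = 4.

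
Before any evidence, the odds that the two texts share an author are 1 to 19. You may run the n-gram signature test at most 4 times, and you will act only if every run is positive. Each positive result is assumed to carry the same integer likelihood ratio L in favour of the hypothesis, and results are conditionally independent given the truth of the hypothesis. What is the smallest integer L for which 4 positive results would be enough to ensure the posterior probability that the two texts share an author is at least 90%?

Prior odds = 1/19.
Target odds = 0.9/0.1 = 9.
Need L⁴ ≥ 9 ÷ (1/19) = 171.
3⁴ = 81 < 171 ≤ 256 = 4⁴, so L = 4.

4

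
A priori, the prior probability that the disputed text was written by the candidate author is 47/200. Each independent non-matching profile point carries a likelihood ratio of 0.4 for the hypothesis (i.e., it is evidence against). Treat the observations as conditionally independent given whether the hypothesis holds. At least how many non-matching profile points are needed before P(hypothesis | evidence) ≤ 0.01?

4

Prior odds = 0.235/0.765 = 47/153.
Likelihood ratio per non-matching profile point = 0.4.
Target odds: 0.01 ÷ 0.99 = 1/99.
Need (47/153) × 0.4ⁿ ≤ 1/99, i.e. 0.4ⁿ ≤ 17/517.
0.4³ = 0.064 is still above 17/517 but 0.4⁴ = 0.0256 is at or below it, so n = 4.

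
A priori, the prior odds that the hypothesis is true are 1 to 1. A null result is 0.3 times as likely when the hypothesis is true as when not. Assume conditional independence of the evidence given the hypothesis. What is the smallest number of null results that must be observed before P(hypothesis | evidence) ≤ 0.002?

6

Prior odds = 1.
Likelihood ratio per null result = 0.3.
Target odds: 0.002 ÷ 0.998 = 1/499.
Need 1 × 0.3ⁿ ≤ 1/499, i.e. 0.3ⁿ ≤ 1/499.
0.3⁵ = 243/100000 is still above 1/499 but 0.3⁶ = 729/1000000 is at or below it, so n = 6.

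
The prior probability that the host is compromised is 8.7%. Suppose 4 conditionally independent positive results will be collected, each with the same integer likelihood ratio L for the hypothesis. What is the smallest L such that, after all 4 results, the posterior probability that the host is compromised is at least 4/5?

Prior odds = 0.087/0.913 = 87/913.
Target odds = 0.8/0.2 = 4.
Need L⁴ ≥ 4 ÷ (87/913) = 3652/87.
2⁴ = 16 < 3652/87 ≤ 81 = 3⁴, so L = 3.

3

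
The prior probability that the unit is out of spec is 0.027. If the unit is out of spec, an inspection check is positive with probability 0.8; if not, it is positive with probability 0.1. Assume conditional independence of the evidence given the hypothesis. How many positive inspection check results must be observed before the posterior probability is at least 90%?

3

Prior odds: 0.027 ÷ 0.973 = 27/973.
Likelihood ratio of a positive = 0.8/0.1 = 8.
Target posterior odds = 0.9/0.1 = 9.
Require 8ⁿ ≥ 9 ÷ (27/973) = 973/3.
8² = 64 falls short of 973/3 but 8³ = 512 reaches it, so n = 3.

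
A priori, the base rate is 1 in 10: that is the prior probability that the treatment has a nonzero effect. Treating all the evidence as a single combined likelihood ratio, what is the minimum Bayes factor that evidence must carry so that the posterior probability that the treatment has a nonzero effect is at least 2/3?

Prior odds = 0.1/0.9 = 1/9.
Target odds = (2/3)/(1/3) = 2.
Required Bayes factor = 2 ÷ (1/9) = 18.

18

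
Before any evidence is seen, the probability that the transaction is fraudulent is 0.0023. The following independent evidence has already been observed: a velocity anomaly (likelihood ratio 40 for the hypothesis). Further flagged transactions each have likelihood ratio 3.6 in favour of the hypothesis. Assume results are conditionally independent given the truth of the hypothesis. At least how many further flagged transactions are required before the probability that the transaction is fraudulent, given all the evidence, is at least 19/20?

5

Prior odds = 0.0023/0.9977 = 23/9977.
Bayes factor of the evidence already in hand = 40.
Odds after that evidence = (23/9977) × 40 = 920/9977.
Target odds = 0.95/0.05 = 19.
Need 3.6ⁿ ≥ 19 ÷ (920/9977) = 189563/920.
3.6⁴ = 167.9616 falls short of 189563/920 but 3.6⁵ = 604.66176 reaches it, so n = 5.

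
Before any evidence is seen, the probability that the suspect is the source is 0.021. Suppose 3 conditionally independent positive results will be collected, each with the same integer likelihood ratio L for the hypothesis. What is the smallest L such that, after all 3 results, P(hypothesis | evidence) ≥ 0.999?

36

Prior odds = 0.021/0.979 = 21/979.
Target odds = 0.999/0.001 = 999.
Need L³ ≥ 999 ÷ (21/979) = 326007/7.
35³ = 42875 < 326007/7 ≤ 46656 = 36³, so L = 36.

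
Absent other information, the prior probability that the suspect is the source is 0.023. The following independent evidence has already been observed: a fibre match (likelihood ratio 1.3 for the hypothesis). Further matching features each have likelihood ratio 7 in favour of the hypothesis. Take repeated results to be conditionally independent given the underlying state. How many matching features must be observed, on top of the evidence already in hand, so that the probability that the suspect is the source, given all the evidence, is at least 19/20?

Prior odds = 0.023/0.977 = 23/977.
Bayes factor of the evidence already in hand = 1.3.
Odds after that evidence = (23/977) × 1.3 = 299/9770.
Target odds = 0.95/0.05 = 19.
Need 7ⁿ ≥ 19 ÷ (299/9770) = 185630/299.
7³ = 343 falls short of 185630/299 but 7⁴ = 2401 reaches it, so n = 4.

4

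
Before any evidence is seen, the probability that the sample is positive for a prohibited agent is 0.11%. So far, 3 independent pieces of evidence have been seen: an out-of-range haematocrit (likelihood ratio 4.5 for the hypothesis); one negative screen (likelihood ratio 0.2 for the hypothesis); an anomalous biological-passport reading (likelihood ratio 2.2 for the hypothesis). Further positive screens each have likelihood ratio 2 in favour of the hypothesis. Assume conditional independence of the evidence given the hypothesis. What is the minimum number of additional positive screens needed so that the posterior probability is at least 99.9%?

Prior odds = 0.0011/0.9989 = 11/9989.
Combined Bayes factor of the evidence already in hand = 4.5 × 0.2 × 2.2 = 1.98.
Odds after that evidence = (11/9989) × 1.98 = 1089/499450.
Target odds = 0.999/0.001 = 999.
Need 2ⁿ ≥ 999 ÷ (1089/499450) = 55438950/121.
2¹⁸ = 262144 falls short of 55438950/121 but 2¹⁹ = 524288 reaches it, so n = 19.

19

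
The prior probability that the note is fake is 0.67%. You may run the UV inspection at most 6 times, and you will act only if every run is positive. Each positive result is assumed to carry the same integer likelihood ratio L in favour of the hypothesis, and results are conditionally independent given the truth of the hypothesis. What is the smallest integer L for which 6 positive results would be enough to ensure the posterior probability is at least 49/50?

Prior odds = 0.0067/0.9933 = 67/9933.
Target odds = 0.98/0.02 = 49.
Need L⁶ ≥ 49 ÷ (67/9933) = 486717/67.
4⁶ = 4096 < 486717/67 ≤ 15625 = 5⁶, so L = 5.

5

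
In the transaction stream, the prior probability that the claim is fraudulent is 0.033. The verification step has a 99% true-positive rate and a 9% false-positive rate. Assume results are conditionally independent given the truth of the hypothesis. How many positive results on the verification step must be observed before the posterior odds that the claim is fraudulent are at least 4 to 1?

Prior odds = 0.033/0.967 = 33/967.
Likelihood ratio of a positive result = 0.99/0.09 = 11.
Target odds = 4.
Require 11ⁿ ≥ 4 ÷ (33/967) = 3868/33.
11¹ = 11 falls short of 3868/33 but 11² = 121 reaches it, so n = 2.

2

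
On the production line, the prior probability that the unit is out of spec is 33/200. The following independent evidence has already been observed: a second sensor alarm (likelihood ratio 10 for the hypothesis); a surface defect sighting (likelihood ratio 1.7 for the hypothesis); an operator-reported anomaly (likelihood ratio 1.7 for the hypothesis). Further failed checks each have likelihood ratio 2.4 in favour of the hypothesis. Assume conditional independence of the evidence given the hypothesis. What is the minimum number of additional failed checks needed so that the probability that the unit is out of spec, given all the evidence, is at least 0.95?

2

Prior odds = 0.165/0.835 = 33/167.
Combined Bayes factor of the evidence already in hand = 10 × 1.7 × 1.7 = 28.9.
Odds after that evidence = (33/167) × 28.9 = 9537/1670.
Target odds = 0.95/0.05 = 19.
Need 2.4ⁿ ≥ 19 ÷ (9537/1670) = 31730/9537.
2.4¹ = 2.4 falls short of 31730/9537 but 2.4² = 5.76 reaches it, so n = 2.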